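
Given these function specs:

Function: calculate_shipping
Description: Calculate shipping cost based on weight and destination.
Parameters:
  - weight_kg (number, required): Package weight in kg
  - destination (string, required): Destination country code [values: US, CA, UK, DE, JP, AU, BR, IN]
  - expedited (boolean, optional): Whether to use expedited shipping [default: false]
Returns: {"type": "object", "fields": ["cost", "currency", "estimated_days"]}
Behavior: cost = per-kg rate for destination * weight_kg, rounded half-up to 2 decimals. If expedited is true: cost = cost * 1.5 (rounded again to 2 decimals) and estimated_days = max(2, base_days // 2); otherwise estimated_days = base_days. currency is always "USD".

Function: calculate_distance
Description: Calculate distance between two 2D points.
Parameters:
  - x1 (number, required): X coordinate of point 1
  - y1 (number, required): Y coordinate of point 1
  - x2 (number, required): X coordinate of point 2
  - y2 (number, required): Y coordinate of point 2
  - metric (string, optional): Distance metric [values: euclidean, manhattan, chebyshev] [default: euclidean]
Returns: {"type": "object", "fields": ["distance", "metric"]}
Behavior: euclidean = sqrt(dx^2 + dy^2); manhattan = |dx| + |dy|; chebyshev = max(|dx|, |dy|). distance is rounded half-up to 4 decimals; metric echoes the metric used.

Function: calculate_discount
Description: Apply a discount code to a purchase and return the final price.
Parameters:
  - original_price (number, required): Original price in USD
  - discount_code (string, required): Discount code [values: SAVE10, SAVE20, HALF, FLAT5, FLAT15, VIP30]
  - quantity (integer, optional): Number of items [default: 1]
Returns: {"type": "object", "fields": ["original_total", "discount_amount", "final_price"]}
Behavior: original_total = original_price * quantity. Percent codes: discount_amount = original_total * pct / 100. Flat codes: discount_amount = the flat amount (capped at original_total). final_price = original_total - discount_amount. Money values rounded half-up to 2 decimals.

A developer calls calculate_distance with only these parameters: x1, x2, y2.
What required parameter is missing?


Required parameters: x1, y1, x2, y2
Provided: x1, x2, y2
Missing: y1
y1


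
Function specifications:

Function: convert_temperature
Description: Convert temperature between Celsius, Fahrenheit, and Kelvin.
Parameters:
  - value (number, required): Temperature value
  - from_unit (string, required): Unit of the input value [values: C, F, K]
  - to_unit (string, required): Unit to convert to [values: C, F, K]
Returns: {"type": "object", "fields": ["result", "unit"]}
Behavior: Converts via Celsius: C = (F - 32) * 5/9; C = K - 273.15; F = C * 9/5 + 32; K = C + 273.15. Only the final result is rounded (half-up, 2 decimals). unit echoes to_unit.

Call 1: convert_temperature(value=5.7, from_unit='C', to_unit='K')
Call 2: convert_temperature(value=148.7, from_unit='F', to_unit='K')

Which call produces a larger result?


Call 1:
  Input already in C: 5.7
  To K: 5.7 + 273.15 = 278.85
  Round to 2 decimals: 278.85
  -> 278.85 K
Call 2:
  To C: (148.7 - 32) * 5/9 = 64.833333
  To K: 64.833333 + 273.15 = 337.983333
  Round to 2 decimals: 337.98
  -> 337.98 K
Call 2 (337.98 K)


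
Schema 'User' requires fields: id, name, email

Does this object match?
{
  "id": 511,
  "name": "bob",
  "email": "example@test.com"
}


Checking required fields... All present.
Valid - all required fields present


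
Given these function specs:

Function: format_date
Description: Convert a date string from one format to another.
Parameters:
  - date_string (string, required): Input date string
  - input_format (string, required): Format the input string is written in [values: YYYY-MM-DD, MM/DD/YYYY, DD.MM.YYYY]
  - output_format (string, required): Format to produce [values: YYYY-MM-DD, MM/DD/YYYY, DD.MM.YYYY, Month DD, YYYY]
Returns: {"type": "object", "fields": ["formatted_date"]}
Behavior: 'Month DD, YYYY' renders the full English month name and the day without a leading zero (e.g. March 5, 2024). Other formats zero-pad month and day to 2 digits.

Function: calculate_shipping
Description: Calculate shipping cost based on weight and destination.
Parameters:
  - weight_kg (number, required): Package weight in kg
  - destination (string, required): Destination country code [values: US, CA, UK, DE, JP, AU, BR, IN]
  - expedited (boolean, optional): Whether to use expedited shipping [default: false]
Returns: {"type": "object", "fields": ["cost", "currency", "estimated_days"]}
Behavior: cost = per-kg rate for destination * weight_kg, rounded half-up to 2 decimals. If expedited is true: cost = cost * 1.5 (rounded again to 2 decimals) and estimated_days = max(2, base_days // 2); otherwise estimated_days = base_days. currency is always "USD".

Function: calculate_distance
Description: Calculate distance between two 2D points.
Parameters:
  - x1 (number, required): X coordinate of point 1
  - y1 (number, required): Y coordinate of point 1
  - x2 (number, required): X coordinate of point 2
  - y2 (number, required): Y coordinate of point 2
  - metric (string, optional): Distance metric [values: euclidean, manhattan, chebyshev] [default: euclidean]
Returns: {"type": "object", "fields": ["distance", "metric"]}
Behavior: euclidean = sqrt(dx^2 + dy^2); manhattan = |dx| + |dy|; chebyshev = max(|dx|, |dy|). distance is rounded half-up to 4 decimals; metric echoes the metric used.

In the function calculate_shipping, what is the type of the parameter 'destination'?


The calculate_shipping spec declares:
  - destination (string, required): Destination country code [values: US, CA, UK, DE, JP, AU, BR, IN]
Type:
string


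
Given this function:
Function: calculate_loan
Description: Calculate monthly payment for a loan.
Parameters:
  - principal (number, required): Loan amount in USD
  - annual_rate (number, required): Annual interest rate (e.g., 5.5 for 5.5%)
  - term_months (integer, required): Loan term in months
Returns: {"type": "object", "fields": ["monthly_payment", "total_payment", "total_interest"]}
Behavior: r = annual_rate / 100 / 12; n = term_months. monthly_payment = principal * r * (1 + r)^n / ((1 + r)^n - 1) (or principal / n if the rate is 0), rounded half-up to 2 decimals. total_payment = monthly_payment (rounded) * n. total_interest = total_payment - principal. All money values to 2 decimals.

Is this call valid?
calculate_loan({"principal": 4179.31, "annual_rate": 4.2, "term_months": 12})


Checking all required parameters present and types match... All valid.
Valid


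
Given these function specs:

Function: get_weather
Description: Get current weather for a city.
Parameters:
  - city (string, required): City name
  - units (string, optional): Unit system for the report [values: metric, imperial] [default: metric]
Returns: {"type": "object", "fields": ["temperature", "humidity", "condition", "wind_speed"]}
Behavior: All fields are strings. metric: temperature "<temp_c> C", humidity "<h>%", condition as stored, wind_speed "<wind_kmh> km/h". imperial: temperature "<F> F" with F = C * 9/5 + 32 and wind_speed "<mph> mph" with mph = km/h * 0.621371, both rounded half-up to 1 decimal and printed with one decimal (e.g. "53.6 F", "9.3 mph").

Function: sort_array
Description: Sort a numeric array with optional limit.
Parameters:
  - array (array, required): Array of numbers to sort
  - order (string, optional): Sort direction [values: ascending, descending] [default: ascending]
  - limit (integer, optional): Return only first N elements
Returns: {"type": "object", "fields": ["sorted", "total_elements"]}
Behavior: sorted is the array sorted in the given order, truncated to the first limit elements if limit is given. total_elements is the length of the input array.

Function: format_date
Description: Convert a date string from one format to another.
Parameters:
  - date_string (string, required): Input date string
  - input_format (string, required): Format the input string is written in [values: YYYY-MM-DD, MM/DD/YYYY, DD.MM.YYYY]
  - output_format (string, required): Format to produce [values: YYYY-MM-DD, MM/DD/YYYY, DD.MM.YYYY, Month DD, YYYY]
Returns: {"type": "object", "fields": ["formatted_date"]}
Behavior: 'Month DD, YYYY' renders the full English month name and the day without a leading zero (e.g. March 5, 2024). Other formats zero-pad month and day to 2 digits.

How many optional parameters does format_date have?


Parameters of format_date: date_string (required), input_format (required), output_format (required)
Optional count:
0


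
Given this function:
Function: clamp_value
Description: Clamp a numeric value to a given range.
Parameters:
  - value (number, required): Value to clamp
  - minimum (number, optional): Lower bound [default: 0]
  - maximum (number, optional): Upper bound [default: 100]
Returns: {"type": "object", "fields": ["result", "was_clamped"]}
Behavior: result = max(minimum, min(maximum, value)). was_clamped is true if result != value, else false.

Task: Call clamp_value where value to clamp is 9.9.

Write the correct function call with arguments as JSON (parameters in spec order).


Mapping each described value to its parameter name:
  'Value to clamp' -> value = 9.9
clamp_value({"value": 9.9})


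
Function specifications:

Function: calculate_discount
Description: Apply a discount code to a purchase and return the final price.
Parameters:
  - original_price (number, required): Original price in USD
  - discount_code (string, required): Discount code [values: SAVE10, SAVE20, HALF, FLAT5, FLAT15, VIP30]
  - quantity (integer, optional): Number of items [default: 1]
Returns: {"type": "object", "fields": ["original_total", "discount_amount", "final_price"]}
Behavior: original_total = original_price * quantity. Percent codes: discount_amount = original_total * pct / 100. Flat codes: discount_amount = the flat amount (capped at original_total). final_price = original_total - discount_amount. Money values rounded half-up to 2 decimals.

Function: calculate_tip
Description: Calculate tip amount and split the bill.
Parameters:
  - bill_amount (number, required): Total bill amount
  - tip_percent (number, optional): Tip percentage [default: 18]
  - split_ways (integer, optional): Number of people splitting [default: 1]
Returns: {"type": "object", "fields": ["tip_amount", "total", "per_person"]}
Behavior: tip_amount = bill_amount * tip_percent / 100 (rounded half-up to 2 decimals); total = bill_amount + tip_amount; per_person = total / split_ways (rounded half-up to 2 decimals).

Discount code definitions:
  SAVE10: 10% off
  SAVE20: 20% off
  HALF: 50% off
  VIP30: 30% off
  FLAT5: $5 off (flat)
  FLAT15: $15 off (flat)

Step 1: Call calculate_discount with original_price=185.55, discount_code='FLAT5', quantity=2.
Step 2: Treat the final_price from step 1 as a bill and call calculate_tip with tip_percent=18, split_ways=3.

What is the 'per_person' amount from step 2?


Step 1: calculate_discount(original_price=185.55, discount_code=FLAT5, quantity=2)
  original_total = 185.55 * 2 = 371.10
  FLAT5 = $5 flat: discount_amount = min(5.00, 371.10) = 5.00
  final_price = 371.10 - 5.00 = 366.10
  -> final_price = 366.10
Step 2: calculate_tip(bill_amount=366.1, tip_percent=18, split_ways=3)
  tip_amount = 366.1 * 18/100 = 65.898 -> 65.90
  total = 366.1 + 65.90 = 432.00
  per_person = 432.00 / 3 = 144 -> 144.00
  -> per_person = 144.00
$144.00


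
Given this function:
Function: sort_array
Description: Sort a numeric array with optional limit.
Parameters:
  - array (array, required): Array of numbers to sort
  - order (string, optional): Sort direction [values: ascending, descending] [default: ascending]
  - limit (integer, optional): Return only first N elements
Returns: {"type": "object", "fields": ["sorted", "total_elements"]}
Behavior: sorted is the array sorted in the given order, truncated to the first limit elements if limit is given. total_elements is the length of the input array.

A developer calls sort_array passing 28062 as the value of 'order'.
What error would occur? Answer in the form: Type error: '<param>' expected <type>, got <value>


Spec: 'order' is declared as string; 28062 is an integer.
Type error: 'order' expected string, got 28062


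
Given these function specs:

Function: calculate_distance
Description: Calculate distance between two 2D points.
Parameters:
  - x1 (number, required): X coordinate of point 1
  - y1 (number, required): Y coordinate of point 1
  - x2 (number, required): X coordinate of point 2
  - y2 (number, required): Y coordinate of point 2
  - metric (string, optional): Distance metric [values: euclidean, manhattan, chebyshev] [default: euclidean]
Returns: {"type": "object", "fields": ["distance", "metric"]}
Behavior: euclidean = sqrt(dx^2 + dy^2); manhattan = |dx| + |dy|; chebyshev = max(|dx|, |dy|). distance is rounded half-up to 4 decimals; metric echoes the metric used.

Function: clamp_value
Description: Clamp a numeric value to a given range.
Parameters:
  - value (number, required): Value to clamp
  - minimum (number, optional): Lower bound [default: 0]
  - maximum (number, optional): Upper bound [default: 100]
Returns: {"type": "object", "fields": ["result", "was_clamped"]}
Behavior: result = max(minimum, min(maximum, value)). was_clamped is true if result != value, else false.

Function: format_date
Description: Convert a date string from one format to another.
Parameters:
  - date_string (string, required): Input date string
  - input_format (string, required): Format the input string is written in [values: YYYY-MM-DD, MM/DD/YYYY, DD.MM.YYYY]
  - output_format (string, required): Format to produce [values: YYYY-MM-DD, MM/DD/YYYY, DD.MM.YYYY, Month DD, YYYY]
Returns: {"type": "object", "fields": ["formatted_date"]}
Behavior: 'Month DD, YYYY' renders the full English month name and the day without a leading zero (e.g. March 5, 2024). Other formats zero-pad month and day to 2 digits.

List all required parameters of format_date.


Parameters of format_date and their required/optional flag:
  date_string: required
  input_format: required
  output_format: required
date_string, input_format, output_format


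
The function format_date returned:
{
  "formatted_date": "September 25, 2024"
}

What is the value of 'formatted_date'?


September 25, 2024


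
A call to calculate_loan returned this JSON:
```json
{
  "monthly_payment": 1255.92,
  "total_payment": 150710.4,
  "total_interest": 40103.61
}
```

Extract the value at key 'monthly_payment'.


1255.92


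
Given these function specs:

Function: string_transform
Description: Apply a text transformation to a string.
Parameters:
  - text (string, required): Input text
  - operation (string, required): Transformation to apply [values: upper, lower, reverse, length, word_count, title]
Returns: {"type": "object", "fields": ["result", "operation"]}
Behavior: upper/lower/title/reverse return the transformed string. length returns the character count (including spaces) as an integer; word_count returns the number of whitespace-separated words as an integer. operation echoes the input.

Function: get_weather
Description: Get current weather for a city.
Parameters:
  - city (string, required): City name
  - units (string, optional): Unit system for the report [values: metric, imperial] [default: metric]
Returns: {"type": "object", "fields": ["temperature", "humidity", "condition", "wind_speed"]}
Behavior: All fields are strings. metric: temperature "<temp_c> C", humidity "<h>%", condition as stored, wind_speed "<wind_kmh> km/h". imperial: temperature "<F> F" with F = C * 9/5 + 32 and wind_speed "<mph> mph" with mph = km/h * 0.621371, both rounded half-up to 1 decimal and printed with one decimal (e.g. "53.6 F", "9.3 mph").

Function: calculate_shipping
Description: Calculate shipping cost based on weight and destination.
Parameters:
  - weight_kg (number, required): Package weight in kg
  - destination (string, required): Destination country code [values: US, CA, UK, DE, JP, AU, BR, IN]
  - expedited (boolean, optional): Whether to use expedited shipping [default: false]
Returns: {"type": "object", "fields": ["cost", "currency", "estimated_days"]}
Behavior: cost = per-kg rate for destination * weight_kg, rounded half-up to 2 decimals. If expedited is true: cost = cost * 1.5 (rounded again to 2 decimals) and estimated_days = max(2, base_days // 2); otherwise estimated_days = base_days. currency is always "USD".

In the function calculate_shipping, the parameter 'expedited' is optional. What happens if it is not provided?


The calculate_shipping spec declares:
  - expedited (boolean, optional): Whether to use expedited shipping [default: false]
It defaults to false


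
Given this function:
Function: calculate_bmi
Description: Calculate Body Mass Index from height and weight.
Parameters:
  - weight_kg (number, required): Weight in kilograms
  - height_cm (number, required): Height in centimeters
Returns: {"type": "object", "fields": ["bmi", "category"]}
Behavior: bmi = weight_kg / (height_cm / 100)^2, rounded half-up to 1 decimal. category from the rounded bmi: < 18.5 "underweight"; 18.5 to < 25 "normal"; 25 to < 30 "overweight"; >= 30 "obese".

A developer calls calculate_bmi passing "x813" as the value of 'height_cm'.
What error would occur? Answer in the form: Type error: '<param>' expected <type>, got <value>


Spec: 'height_cm' is declared as number; "x813" is a string.
Type error: 'height_cm' expected number, got "x813"


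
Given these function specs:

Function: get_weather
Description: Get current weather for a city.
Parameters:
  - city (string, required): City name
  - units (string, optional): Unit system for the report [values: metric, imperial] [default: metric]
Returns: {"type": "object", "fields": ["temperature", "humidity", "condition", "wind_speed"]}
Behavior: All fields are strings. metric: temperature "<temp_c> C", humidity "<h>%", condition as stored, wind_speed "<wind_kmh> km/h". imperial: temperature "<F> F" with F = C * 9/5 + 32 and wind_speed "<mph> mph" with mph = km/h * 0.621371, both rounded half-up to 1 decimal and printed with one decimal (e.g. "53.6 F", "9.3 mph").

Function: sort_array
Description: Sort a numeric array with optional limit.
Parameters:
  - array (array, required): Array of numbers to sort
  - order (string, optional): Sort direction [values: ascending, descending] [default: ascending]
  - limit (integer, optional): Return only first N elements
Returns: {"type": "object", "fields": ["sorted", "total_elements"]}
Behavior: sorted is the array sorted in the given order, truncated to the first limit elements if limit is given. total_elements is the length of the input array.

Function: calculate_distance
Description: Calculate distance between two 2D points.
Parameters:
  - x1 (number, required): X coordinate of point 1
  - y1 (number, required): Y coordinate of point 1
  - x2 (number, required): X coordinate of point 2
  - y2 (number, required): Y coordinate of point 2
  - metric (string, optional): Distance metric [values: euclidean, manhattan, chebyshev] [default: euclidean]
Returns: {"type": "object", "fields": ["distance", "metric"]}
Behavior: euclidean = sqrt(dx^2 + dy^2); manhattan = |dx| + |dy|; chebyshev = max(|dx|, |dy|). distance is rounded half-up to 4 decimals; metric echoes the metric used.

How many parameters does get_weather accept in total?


Parameters of get_weather: city (required), units (optional)
Total:
2


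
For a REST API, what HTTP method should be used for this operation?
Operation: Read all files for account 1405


GET = read, POST = create, PUT = update/replace, DELETE = remove
This operation is a read.
GET


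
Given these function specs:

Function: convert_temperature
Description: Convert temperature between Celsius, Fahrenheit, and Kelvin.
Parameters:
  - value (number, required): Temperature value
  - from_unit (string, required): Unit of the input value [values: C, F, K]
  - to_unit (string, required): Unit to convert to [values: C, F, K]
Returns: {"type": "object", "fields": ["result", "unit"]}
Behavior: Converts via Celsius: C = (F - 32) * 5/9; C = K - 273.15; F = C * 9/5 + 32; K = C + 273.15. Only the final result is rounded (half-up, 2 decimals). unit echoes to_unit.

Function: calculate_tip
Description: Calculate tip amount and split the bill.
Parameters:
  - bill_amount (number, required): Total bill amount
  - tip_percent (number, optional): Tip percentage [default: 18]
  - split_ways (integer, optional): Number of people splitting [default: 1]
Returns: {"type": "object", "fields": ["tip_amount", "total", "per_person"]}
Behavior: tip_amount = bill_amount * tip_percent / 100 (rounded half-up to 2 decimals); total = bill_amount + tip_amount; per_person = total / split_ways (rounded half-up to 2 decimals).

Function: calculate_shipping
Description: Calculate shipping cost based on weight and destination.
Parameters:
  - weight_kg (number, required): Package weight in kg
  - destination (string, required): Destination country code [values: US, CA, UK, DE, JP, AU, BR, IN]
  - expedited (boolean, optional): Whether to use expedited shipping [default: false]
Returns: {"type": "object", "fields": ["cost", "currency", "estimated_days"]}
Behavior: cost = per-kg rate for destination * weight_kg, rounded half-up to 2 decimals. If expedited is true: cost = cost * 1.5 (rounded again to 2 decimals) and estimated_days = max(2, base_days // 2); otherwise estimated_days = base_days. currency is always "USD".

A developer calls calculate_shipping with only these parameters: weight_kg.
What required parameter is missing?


Required parameters: weight_kg, destination
Provided: weight_kg
Missing: destination
destination


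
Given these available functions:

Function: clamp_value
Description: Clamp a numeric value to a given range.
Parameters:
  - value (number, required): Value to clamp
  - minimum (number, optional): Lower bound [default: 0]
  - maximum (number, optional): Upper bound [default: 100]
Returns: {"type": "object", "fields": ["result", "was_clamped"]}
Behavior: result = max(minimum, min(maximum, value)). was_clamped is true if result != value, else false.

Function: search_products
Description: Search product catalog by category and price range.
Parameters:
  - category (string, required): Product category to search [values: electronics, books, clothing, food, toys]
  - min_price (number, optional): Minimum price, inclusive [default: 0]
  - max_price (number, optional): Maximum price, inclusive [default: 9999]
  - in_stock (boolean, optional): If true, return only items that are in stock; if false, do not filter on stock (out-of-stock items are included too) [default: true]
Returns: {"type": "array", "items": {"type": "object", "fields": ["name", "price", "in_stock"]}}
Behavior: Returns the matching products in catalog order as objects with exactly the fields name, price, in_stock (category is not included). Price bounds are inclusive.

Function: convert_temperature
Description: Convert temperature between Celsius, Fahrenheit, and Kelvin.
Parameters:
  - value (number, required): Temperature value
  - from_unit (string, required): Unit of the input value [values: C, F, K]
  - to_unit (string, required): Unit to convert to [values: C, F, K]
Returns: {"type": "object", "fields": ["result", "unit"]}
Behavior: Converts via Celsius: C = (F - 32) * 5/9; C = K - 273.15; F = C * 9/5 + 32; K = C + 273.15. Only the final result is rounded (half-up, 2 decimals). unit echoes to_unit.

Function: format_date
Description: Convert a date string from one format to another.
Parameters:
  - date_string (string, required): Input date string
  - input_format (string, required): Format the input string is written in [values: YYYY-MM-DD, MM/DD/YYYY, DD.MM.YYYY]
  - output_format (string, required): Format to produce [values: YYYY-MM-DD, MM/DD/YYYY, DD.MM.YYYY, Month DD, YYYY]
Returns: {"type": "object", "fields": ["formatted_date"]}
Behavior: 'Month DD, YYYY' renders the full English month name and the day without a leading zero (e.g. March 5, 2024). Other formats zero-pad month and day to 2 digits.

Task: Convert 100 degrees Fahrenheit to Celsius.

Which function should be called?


The task needs a function whose description is: Convert temperature between Celsius, Fahrenheit, and Kelvin.
convert_temperature


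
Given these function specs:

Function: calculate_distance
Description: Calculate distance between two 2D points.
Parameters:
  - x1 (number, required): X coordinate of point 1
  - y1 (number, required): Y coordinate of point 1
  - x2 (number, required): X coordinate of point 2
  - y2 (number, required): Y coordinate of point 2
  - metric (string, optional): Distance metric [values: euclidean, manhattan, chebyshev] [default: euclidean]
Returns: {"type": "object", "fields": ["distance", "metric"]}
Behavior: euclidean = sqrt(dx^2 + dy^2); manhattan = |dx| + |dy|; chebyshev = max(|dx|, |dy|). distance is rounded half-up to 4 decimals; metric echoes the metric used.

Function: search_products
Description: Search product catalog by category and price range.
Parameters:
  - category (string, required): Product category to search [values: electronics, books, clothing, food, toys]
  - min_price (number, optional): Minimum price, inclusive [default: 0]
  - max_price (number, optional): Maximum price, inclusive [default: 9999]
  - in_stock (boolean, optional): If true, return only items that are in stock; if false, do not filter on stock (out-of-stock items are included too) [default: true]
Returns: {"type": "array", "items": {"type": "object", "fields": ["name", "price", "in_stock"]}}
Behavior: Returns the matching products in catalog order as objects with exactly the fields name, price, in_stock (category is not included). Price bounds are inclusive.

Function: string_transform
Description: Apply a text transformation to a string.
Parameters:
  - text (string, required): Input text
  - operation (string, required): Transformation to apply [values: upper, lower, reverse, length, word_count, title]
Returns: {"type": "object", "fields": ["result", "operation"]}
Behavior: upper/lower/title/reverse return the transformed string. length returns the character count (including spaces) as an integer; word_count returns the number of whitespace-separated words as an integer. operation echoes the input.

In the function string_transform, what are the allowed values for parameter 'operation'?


The string_transform spec declares:
  - operation (string, required): Transformation to apply [values: upper, lower, reverse, length, word_count, title]
Allowed values:
upper, lower, reverse, length, word_count, title


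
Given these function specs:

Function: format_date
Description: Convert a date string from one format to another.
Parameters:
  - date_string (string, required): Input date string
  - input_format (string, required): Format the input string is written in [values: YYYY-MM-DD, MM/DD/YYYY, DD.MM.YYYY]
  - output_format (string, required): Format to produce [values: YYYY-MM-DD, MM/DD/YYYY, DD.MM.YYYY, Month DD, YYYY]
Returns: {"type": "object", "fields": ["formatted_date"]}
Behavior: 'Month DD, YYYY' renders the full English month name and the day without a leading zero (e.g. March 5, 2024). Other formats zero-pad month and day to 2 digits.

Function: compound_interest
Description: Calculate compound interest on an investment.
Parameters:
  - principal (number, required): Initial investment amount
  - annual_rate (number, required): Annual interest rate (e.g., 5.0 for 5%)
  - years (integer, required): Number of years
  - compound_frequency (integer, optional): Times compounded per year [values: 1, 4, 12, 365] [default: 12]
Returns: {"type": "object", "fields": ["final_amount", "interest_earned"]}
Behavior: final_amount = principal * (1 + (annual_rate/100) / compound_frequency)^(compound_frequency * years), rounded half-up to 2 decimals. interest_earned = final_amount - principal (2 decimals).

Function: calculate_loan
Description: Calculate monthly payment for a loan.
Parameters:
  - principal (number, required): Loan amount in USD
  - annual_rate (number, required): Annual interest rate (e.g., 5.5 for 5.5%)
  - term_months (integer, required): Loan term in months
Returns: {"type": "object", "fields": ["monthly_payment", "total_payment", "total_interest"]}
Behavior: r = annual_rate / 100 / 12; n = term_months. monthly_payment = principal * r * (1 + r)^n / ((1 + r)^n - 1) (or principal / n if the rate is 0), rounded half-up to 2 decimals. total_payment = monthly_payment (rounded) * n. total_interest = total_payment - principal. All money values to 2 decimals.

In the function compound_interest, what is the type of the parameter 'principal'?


The compound_interest spec declares:
  - principal (number, required): Initial investment amount
Type:
number


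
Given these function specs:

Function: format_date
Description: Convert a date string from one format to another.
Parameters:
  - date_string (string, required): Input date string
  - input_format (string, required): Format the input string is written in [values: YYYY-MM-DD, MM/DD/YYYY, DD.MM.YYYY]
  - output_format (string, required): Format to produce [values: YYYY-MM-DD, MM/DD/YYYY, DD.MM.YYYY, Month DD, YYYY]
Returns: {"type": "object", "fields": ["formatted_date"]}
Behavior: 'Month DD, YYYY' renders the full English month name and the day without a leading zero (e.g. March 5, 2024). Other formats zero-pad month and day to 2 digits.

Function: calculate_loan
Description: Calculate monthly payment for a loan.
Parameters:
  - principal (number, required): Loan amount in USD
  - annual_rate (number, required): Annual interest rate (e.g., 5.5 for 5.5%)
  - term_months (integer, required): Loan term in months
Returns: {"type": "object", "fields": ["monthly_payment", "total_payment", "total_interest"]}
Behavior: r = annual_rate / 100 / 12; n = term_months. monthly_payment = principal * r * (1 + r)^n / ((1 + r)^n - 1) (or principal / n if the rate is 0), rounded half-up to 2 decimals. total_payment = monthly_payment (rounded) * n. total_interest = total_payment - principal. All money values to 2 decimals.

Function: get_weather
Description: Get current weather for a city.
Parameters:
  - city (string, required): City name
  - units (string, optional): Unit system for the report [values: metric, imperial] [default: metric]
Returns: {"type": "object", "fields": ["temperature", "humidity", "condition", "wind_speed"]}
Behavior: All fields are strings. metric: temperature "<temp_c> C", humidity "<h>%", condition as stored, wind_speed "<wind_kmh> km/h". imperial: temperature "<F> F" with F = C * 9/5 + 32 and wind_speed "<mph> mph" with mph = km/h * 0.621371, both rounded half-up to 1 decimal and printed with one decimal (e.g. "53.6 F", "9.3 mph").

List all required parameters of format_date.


Parameters of format_date and their required/optional flag:
  date_string: required
  input_format: required
  output_format: required
date_string, input_format, output_format


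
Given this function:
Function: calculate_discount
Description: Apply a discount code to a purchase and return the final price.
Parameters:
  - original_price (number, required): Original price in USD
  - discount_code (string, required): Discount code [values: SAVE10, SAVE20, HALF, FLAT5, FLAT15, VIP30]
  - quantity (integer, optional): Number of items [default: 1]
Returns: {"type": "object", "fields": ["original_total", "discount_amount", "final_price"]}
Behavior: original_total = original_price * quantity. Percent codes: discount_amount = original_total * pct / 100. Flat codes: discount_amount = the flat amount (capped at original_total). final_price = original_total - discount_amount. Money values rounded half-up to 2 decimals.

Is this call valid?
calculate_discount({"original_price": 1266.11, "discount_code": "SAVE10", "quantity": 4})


Checking all required parameters present and types match... All valid.
Valid


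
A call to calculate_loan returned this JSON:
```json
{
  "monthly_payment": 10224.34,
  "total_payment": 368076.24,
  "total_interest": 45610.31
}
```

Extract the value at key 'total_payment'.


368076.24


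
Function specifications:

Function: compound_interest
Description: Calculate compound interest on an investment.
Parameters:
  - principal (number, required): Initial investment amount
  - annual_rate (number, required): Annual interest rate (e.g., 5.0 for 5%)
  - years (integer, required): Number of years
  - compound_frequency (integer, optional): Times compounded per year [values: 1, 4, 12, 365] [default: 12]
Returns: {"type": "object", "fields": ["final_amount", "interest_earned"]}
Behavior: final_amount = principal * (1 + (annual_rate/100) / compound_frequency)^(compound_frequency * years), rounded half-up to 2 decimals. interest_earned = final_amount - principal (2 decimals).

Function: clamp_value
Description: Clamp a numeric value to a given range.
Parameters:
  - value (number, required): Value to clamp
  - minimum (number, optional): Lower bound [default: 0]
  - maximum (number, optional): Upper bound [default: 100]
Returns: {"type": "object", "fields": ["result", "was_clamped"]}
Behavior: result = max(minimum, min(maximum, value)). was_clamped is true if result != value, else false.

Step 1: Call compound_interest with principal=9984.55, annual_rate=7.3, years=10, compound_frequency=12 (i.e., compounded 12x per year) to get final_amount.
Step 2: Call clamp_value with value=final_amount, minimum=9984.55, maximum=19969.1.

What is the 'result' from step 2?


Step 1: compound_interest
  rate per period = 7.3/100/12 = 0.006083333333 (keep full precision); periods = 12 * 10 = 120
  (1 + 0.006083333333)^120 = 2.07049674
  final_amount = 9984.55 * 2.07049674 = 20672.978183 -> 20672.98
  interest_earned = 20672.98 - 9984.55 = 10688.43
  -> final_amount = 20672.98
Step 2: clamp_value(value=20672.98, minimum=9984.55, maximum=19969.1)
  result = max(9984.55, min(19969.1, 20672.98)) = max(9984.55, 19969.1) = 19969.1
  was_clamped = (19969.1 != 20672.98) = true
  -> result = 19969.1
19969.1


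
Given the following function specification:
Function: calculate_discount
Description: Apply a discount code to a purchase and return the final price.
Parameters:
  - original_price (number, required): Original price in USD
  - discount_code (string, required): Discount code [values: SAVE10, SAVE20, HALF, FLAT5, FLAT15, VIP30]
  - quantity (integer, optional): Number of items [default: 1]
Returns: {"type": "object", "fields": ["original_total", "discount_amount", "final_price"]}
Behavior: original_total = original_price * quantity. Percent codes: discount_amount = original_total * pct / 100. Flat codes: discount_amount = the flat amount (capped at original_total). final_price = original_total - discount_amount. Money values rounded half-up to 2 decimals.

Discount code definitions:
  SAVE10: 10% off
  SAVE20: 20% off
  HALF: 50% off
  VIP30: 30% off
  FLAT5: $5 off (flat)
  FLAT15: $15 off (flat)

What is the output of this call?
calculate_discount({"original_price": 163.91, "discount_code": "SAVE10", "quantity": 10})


original_total = 163.91 * 10 = 1639.10
SAVE10 = 10% off: discount_amount = 1639.10 * 10/100 = 163.91 -> 163.91
final_price = 1639.10 - 163.91 = 1475.19
Output:
{"original_total": 1639.1, "discount_amount": 163.91, "final_price": 1475.19}


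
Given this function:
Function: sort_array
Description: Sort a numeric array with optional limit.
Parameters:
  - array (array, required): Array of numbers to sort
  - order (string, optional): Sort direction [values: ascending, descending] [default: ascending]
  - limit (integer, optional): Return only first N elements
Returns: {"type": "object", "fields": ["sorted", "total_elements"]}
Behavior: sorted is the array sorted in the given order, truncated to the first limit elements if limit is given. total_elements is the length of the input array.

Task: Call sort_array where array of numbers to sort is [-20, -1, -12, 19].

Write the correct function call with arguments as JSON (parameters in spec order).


Mapping each described value to its parameter name:
  'Array of numbers to sort' -> array = [-20, -1, -12, 19]
sort_array({"array": [-20, -1, -12, 19]})


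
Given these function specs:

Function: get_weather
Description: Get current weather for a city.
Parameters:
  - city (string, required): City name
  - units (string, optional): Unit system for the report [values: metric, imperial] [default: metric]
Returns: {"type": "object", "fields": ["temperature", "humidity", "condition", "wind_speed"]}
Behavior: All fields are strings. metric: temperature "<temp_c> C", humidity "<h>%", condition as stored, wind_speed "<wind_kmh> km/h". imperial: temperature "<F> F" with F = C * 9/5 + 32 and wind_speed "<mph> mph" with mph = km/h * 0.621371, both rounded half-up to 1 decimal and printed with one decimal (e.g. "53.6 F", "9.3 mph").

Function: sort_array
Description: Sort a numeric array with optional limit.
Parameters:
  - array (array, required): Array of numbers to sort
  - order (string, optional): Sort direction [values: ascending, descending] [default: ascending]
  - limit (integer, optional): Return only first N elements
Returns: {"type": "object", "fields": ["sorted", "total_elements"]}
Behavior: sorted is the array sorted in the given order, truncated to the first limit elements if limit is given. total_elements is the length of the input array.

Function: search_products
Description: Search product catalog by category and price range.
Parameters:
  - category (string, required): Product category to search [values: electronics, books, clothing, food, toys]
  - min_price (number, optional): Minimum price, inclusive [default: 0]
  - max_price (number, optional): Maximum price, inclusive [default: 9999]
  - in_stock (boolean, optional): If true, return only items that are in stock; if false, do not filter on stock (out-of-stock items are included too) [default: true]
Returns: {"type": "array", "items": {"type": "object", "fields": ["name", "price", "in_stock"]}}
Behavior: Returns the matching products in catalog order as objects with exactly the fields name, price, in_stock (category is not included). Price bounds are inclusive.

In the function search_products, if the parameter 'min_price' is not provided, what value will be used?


The search_products spec declares:
  - min_price (number, optional): Minimum price, inclusive [default: 0]
Default:
0


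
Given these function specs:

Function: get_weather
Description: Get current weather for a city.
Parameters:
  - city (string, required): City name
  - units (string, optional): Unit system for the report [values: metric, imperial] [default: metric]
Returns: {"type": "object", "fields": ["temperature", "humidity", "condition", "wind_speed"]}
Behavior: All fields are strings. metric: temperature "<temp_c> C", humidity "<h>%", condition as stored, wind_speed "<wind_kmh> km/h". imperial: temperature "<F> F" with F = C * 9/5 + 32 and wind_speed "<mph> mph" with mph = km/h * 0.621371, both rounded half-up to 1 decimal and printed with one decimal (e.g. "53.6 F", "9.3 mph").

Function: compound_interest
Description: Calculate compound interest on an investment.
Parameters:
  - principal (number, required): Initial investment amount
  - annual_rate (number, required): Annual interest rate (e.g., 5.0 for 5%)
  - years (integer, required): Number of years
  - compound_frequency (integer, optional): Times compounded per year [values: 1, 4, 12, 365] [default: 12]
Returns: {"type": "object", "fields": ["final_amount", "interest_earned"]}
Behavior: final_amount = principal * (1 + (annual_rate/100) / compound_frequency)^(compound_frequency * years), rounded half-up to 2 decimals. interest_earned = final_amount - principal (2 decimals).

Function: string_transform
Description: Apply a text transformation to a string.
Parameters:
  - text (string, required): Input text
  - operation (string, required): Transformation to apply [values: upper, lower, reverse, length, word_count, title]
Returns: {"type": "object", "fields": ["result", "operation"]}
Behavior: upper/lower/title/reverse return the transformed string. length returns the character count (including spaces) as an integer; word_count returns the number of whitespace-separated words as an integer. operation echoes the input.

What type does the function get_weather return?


The get_weather spec declares Returns: {"type": "object", "fields": ["temperature", "humidity", "condition", "wind_speed"]}
Type:
object
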